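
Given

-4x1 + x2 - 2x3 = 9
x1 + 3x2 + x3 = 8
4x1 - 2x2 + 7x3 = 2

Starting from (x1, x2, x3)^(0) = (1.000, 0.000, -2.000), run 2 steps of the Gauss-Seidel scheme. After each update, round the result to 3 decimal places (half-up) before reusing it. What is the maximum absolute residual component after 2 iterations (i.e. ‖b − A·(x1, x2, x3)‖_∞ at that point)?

1.681

Iteration 1:
  x1 = (9 - (1)·0.000 - (-2)·-2.000) / (-4) = -1.250
  x2 = (8 - (1)·-1.250 - (1)·-2.000) / (3) = 3.750
  x3 = (2 - (4)·-1.250 - (-2)·3.750) / (7) = 2.071
Iteration 2:
  x1 = (9 - (1)·3.750 - (-2)·2.071) / (-4) = -2.348
  x2 = (8 - (1)·-2.348 - (1)·2.071) / (3) = 2.759
  x3 = (2 - (4)·-2.348 - (-2)·2.759) / (7) = 2.416
Residual b − A·x = (1.681, -0.345, -0.002); ∞-norm = 1.681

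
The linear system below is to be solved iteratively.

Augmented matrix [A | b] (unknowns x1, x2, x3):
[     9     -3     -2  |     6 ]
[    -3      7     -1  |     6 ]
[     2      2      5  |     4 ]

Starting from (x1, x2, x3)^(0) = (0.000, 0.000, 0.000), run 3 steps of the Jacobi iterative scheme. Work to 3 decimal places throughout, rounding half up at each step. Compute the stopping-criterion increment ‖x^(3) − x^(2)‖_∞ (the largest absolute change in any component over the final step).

0.345

Iteration 1:
  x1 = (6 - (-3)·0.000 - (-2)·0.000) / (9) = 0.667
  x2 = (6 - (-3)·0.000 - (-1)·0.000) / (7) = 0.857
  x3 = (4 - (2)·0.000 - (2)·0.000) / (5) = 0.800
Iteration 2:
  x1 = (6 - (-3)·0.857 - (-2)·0.800) / (9) = 1.130
  x2 = (6 - (-3)·0.667 - (-1)·0.800) / (7) = 1.257
  x3 = (4 - (2)·0.667 - (2)·0.857) / (5) = 0.190
Iteration 3:
  x1 = (6 - (-3)·1.257 - (-2)·0.190) / (9) = 1.128
  x2 = (6 - (-3)·1.130 - (-1)·0.190) / (7) = 1.369
  x3 = (4 - (2)·1.130 - (2)·1.257) / (5) = -0.155
Change: (-0.002, 0.112, -0.345) → max |·| = 0.345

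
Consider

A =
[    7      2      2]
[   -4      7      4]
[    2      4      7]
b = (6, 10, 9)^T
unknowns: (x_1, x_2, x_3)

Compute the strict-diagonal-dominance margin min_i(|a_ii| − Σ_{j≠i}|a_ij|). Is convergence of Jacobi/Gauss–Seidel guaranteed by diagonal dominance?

-1

row 1: |7| − (2+2) = 3
row 2: |7| − (4+4) = -1
row 3: |7| − (2+4) = 1
minimum over rows = -1 → not strictly diagonally dominant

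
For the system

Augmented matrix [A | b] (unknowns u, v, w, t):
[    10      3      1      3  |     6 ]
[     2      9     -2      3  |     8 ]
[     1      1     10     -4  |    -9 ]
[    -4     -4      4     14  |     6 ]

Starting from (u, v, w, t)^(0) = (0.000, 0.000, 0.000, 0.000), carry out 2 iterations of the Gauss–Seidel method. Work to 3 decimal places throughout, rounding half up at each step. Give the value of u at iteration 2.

Iteration 1:
  u = (6 - (3)·0.000 - (1)·0.000 - (3)·0.000) / (10) = 0.600
  v = (8 - (2)·0.600 - (-2)·0.000 - (3)·0.000) / (9) = 0.756
  w = (-9 - (1)·0.600 - (1)·0.756 - (-4)·0.000) / (10) = -1.036
  t = (6 - (-4)·0.600 - (-4)·0.756 - (4)·-1.036) / (14) = 1.112
Iteration 2:
  u = (6 - (3)·0.756 - (1)·-1.036 - (3)·1.112) / (10) = 0.143
  v = (8 - (2)·0.143 - (-2)·-1.036 - (3)·1.112) / (9) = 0.256
  w = (-9 - (1)·0.143 - (1)·0.256 - (-4)·1.112) / (10) = -0.495
  t = (6 - (-4)·0.143 - (-4)·0.256 - (4)·-0.495) / (14) = 0.684

0.143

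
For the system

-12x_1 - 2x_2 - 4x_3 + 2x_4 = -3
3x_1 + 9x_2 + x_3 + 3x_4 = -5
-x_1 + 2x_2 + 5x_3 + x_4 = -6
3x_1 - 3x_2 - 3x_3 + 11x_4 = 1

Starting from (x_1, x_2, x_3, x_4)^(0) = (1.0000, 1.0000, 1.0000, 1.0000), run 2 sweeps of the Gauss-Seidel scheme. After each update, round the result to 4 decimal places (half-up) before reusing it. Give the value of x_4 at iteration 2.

-0.4477

Iteration 1:
  x_1 = (-3 - (-2)·1.0000 - (-4)·1.0000 - (2)·1.0000) / (-12) = -0.0833
  x_2 = (-5 - (3)·-0.0833 - (1)·1.0000 - (3)·1.0000) / (9) = -0.9722
  x_3 = (-6 - (-1)·-0.0833 - (2)·-0.9722 - (1)·1.0000) / (5) = -1.0278
  x_4 = (1 - (3)·-0.0833 - (-3)·-0.9722 - (-3)·-1.0278) / (11) = -0.4318
Iteration 2:
  x_1 = (-3 - (-2)·-0.9722 - (-4)·-1.0278 - (2)·-0.4318) / (-12) = 0.6827
  x_2 = (-5 - (3)·0.6827 - (1)·-1.0278 - (3)·-0.4318) / (9) = -0.5250
  x_3 = (-6 - (-1)·0.6827 - (2)·-0.5250 - (1)·-0.4318) / (5) = -0.7671
  x_4 = (1 - (3)·0.6827 - (-3)·-0.5250 - (-3)·-0.7671) / (11) = -0.4477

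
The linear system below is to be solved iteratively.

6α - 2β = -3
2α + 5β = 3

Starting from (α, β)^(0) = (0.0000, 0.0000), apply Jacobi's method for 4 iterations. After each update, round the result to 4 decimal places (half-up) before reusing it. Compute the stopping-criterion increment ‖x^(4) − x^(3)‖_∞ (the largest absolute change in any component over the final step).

Iteration 1:
  α = (-3 - (-2)·0.0000) / (6) = -0.5000
  β = (3 - (2)·0.0000) / (5) = 0.6000
Iteration 2:
  α = (-3 - (-2)·0.6000) / (6) = -0.3000
  β = (3 - (2)·-0.5000) / (5) = 0.8000
Iteration 3:
  α = (-3 - (-2)·0.8000) / (6) = -0.2333
  β = (3 - (2)·-0.3000) / (5) = 0.7200
Iteration 4:
  α = (-3 - (-2)·0.7200) / (6) = -0.2600
  β = (3 - (2)·-0.2333) / (5) = 0.6933
Change: (-0.0267, -0.0267) → max |·| = 0.0267

0.0267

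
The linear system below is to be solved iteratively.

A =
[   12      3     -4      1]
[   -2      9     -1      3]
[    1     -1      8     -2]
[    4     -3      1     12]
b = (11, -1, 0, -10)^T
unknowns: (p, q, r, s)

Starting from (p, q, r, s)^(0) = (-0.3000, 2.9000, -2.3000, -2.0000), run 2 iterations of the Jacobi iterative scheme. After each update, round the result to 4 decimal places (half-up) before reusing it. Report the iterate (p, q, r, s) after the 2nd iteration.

Iteration 1:
  p = (11 - (3)·2.9000 - (-4)·-2.3000 - (1)·-2.0000) / (12) = -0.4083
  q = (-1 - (-2)·-0.3000 - (-1)·-2.3000 - (3)·-2.0000) / (9) = 0.2333
  r = (0 - (1)·-0.3000 - (-1)·2.9000 - (-2)·-2.0000) / (8) = -0.1000
  s = (-10 - (4)·-0.3000 - (-3)·2.9000 - (1)·-2.3000) / (12) = 0.1833
Iteration 2:
  p = (11 - (3)·0.2333 - (-4)·-0.1000 - (1)·0.1833) / (12) = 0.8097
  q = (-1 - (-2)·-0.4083 - (-1)·-0.1000 - (3)·0.1833) / (9) = -0.2741
  r = (0 - (1)·-0.4083 - (-1)·0.2333 - (-2)·0.1833) / (8) = 0.1260
  s = (-10 - (4)·-0.4083 - (-3)·0.2333 - (1)·-0.1000) / (12) = -0.6306

(0.8097, -0.2741, 0.1260, -0.6306)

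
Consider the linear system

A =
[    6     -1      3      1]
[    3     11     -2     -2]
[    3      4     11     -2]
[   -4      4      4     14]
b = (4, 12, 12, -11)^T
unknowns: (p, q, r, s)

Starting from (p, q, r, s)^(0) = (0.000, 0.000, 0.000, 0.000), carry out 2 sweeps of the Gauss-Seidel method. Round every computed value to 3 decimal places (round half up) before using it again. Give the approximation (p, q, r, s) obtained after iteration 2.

(0.699, 0.820, 0.417, -0.939)

Iteration 1:
  p = (4 - (-1)·0.000 - (3)·0.000 - (1)·0.000) / (6) = 0.667
  q = (12 - (3)·0.667 - (-2)·0.000 - (-2)·0.000) / (11) = 0.909
  r = (12 - (3)·0.667 - (4)·0.909 - (-2)·0.000) / (11) = 0.578
  s = (-11 - (-4)·0.667 - (4)·0.909 - (4)·0.578) / (14) = -1.020
Iteration 2:
  p = (4 - (-1)·0.909 - (3)·0.578 - (1)·-1.020) / (6) = 0.699
  q = (12 - (3)·0.699 - (-2)·0.578 - (-2)·-1.020) / (11) = 0.820
  r = (12 - (3)·0.699 - (4)·0.820 - (-2)·-1.020) / (11) = 0.417
  s = (-11 - (-4)·0.699 - (4)·0.820 - (4)·0.417) / (14) = -0.939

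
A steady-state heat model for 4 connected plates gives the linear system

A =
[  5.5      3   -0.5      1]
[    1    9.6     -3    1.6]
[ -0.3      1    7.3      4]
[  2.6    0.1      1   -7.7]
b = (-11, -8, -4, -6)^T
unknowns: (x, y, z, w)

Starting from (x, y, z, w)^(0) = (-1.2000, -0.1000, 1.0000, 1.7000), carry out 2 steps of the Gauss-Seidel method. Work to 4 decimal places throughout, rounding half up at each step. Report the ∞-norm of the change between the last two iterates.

Iteration 1:
  x = (-11 - (3)·-0.1000 - (-0.5)·1.0000 - (1)·1.7000) / (5.5) = -2.1636
  y = (-8 - (1)·-2.1636 - (-3)·1.0000 - (1.6)·1.7000) / (9.6) = -0.5788
  z = (-4 - (-0.3)·-2.1636 - (1)·-0.5788 - (4)·1.7000) / (7.3) = -1.4891
  w = (-6 - (2.6)·-2.1636 - (0.1)·-0.5788 - (1)·-1.4891) / (-7.7) = -0.1523
Iteration 2:
  x = (-11 - (3)·-0.5788 - (-0.5)·-1.4891 - (1)·-0.1523) / (5.5) = -1.7920
  y = (-8 - (1)·-1.7920 - (-3)·-1.4891 - (1.6)·-0.1523) / (9.6) = -1.0866
  z = (-4 - (-0.3)·-1.7920 - (1)·-1.0866 - (4)·-0.1523) / (7.3) = -0.3893
  w = (-6 - (2.6)·-1.7920 - (0.1)·-1.0866 - (1)·-0.3893) / (-7.7) = 0.1095
Change: (0.3716, -0.5078, 1.0998, 0.2618) → max |·| = 1.0998

1.0998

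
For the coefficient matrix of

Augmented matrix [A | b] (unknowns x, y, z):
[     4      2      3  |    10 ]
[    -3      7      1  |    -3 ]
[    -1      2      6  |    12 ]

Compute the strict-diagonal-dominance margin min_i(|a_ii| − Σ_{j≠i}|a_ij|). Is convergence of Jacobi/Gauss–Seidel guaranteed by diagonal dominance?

row 1: |4| − (2+3) = -1
row 2: |7| − (3+1) = 3
row 3: |6| − (1+2) = 3
minimum over rows = -1 → not strictly diagonally dominant

-1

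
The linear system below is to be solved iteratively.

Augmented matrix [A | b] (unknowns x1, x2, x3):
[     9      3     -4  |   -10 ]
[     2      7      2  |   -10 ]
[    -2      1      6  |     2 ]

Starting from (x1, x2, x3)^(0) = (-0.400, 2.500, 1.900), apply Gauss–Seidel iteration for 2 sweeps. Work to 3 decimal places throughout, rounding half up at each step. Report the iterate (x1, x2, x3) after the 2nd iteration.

Iteration 1:
  x1 = (-10 - (3)·2.500 - (-4)·1.900) / (9) = -1.100
  x2 = (-10 - (2)·-1.100 - (2)·1.900) / (7) = -1.657
  x3 = (2 - (-2)·-1.100 - (1)·-1.657) / (6) = 0.243
Iteration 2:
  x1 = (-10 - (3)·-1.657 - (-4)·0.243) / (9) = -0.451
  x2 = (-10 - (2)·-0.451 - (2)·0.243) / (7) = -1.369
  x3 = (2 - (-2)·-0.451 - (1)·-1.369) / (6) = 0.411

(-0.451, -1.369, 0.411)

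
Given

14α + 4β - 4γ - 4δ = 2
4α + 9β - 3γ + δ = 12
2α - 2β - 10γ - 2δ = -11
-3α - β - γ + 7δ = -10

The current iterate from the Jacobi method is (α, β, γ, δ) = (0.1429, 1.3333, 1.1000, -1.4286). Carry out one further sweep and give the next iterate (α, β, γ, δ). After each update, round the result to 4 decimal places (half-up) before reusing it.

(-0.3320, 1.7952, 1.1476, -1.0197)

One sweep:
  α = (2 - (4)·1.3333 - (-4)·1.1000 - (-4)·-1.4286) / (14) = -0.3320
  β = (12 - (4)·0.1429 - (-3)·1.1000 - (1)·-1.4286) / (9) = 1.7952
  γ = (-11 - (2)·0.1429 - (-2)·1.3333 - (-2)·-1.4286) / (-10) = 1.1476
  δ = (-10 - (-3)·0.1429 - (-1)·1.3333 - (-1)·1.1000) / (7) = -1.0197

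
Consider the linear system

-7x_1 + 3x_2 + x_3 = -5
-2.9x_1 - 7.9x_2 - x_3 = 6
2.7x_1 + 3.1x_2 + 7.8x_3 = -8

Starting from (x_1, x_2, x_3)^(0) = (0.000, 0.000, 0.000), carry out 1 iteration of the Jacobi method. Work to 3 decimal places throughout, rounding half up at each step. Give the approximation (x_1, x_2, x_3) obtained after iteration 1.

(0.714, -0.759, -1.026)

Iteration 1:
  x_1 = (-5 - (3)·0.000 - (1)·0.000) / (-7) = 0.714
  x_2 = (6 - (-2.9)·0.000 - (-1)·0.000) / (-7.9) = -0.759
  x_3 = (-8 - (2.7)·0.000 - (3.1)·0.000) / (7.8) = -1.026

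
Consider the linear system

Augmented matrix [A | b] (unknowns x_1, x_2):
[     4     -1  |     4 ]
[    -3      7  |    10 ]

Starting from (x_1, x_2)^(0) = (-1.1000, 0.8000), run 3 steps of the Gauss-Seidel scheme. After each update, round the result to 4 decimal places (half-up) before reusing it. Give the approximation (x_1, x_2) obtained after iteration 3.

Iteration 1:
  x_1 = (4 - (-1)·0.8000) / (4) = 1.2000
  x_2 = (10 - (-3)·1.2000) / (7) = 1.9429
Iteration 2:
  x_1 = (4 - (-1)·1.9429) / (4) = 1.4857
  x_2 = (10 - (-3)·1.4857) / (7) = 2.0653
Iteration 3:
  x_1 = (4 - (-1)·2.0653) / (4) = 1.5163
  x_2 = (10 - (-3)·1.5163) / (7) = 2.0784

(1.5163, 2.0784)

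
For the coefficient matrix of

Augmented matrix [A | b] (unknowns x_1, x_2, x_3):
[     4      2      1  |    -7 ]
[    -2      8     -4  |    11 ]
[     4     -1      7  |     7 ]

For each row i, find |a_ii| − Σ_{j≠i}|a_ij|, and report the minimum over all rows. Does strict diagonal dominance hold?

1

row 1: |4| − (2+1) = 1
row 2: |8| − (2+4) = 2
row 3: |7| − (4+1) = 2
minimum over rows = 1 → strictly diagonally dominant (convergence guaranteed)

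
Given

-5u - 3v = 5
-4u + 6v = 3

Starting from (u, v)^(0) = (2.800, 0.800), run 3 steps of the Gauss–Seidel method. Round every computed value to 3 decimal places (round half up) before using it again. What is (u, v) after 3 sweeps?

Iteration 1:
  u = (5 - (-3)·0.800) / (-5) = -1.480
  v = (3 - (-4)·-1.480) / (6) = -0.487
Iteration 2:
  u = (5 - (-3)·-0.487) / (-5) = -0.708
  v = (3 - (-4)·-0.708) / (6) = 0.028
Iteration 3:
  u = (5 - (-3)·0.028) / (-5) = -1.017
  v = (3 - (-4)·-1.017) / (6) = -0.178

(-1.017, -0.178)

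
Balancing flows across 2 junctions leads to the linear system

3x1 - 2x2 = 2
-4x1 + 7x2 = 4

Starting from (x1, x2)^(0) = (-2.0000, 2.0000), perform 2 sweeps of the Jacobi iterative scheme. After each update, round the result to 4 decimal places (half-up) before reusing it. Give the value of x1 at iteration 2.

Iteration 1:
  x1 = (2 - (-2)·2.0000) / (3) = 2.0000
  x2 = (4 - (-4)·-2.0000) / (7) = -0.5714
Iteration 2:
  x1 = (2 - (-2)·-0.5714) / (3) = 0.2857
  x2 = (4 - (-4)·2.0000) / (7) = 1.7143

0.2857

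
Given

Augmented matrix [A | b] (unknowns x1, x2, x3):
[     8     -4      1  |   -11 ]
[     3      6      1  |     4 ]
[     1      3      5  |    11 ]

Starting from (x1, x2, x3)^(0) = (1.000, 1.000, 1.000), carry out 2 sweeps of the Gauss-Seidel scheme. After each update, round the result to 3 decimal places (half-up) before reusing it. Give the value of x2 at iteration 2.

0.917

Iteration 1:
  x1 = (-11 - (-4)·1.000 - (1)·1.000) / (8) = -1.000
  x2 = (4 - (3)·-1.000 - (1)·1.000) / (6) = 1.000
  x3 = (11 - (1)·-1.000 - (3)·1.000) / (5) = 1.800
Iteration 2:
  x1 = (-11 - (-4)·1.000 - (1)·1.800) / (8) = -1.100
  x2 = (4 - (3)·-1.100 - (1)·1.800) / (6) = 0.917
  x3 = (11 - (1)·-1.100 - (3)·0.917) / (5) = 1.870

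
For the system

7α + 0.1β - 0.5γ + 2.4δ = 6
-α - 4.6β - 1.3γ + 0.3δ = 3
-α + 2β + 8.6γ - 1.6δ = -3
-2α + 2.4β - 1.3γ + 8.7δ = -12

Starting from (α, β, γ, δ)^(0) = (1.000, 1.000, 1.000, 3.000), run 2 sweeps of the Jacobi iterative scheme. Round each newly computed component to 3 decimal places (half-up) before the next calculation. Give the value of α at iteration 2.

Iteration 1:
  α = (6 - (0.1)·1.000 - (-0.5)·1.000 - (2.4)·3.000) / (7) = -0.114
  β = (3 - (-1)·1.000 - (-1.3)·1.000 - (0.3)·3.000) / (-4.6) = -0.957
  γ = (-3 - (-1)·1.000 - (2)·1.000 - (-1.6)·3.000) / (8.6) = 0.093
  δ = (-12 - (-2)·1.000 - (2.4)·1.000 - (-1.3)·1.000) / (8.7) = -1.276
Iteration 2:
  α = (6 - (0.1)·-0.957 - (-0.5)·0.093 - (2.4)·-1.276) / (7) = 1.315
  β = (3 - (-1)·-0.114 - (-1.3)·0.093 - (0.3)·-1.276) / (-4.6) = -0.737
  γ = (-3 - (-1)·-0.114 - (2)·-0.957 - (-1.6)·-1.276) / (8.6) = -0.377
  δ = (-12 - (-2)·-0.114 - (2.4)·-0.957 - (-1.3)·0.093) / (8.7) = -1.128

1.315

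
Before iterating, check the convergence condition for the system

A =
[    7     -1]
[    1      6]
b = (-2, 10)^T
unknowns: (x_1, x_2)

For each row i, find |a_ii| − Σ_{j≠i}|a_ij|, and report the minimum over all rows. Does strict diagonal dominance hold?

row 1: |7| − (1) = 6
row 2: |6| − (1) = 5
minimum over rows = 5 → strictly diagonally dominant (convergence guaranteed)

5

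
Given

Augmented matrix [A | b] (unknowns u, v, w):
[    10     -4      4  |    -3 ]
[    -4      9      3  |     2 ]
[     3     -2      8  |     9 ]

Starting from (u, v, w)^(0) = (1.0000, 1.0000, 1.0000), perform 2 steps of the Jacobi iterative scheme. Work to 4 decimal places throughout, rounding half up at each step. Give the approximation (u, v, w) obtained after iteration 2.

(-0.5667, -0.2444, 1.3208)

Iteration 1:
  u = (-3 - (-4)·1.0000 - (4)·1.0000) / (10) = -0.3000
  v = (2 - (-4)·1.0000 - (3)·1.0000) / (9) = 0.3333
  w = (9 - (3)·1.0000 - (-2)·1.0000) / (8) = 1.0000
Iteration 2:
  u = (-3 - (-4)·0.3333 - (4)·1.0000) / (10) = -0.5667
  v = (2 - (-4)·-0.3000 - (3)·1.0000) / (9) = -0.2444
  w = (9 - (3)·-0.3000 - (-2)·0.3333) / (8) = 1.3208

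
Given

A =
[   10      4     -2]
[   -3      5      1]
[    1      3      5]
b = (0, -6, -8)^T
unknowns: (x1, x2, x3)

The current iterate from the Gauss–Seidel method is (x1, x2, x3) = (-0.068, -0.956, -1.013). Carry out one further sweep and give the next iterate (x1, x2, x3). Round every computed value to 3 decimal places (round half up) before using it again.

(0.180, -0.889, -1.103)

One sweep:
  x1 = (0 - (4)·-0.956 - (-2)·-1.013) / (10) = 0.180
  x2 = (-6 - (-3)·0.180 - (1)·-1.013) / (5) = -0.889
  x3 = (-8 - (1)·0.180 - (3)·-0.889) / (5) = -1.103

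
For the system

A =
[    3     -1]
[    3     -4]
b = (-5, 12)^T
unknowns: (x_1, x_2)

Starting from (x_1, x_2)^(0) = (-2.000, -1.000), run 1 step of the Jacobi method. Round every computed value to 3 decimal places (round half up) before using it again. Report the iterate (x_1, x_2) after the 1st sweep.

(-2.000, -4.500)

Iteration 1:
  x_1 = (-5 - (-1)·-1.000) / (3) = -2.000
  x_2 = (12 - (3)·-2.000) / (-4) = -4.500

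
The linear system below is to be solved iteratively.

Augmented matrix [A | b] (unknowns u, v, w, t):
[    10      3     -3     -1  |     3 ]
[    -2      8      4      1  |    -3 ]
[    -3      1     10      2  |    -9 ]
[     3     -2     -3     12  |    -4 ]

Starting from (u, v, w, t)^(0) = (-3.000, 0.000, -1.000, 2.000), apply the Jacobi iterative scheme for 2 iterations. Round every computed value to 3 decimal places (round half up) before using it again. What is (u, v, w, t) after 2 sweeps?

Iteration 1:
  u = (3 - (3)·0.000 - (-3)·-1.000 - (-1)·2.000) / (10) = 0.200
  v = (-3 - (-2)·-3.000 - (4)·-1.000 - (1)·2.000) / (8) = -0.875
  w = (-9 - (-3)·-3.000 - (1)·0.000 - (2)·2.000) / (10) = -2.200
  t = (-4 - (3)·-3.000 - (-2)·0.000 - (-3)·-1.000) / (12) = 0.167
Iteration 2:
  u = (3 - (3)·-0.875 - (-3)·-2.200 - (-1)·0.167) / (10) = -0.081
  v = (-3 - (-2)·0.200 - (4)·-2.200 - (1)·0.167) / (8) = 0.754
  w = (-9 - (-3)·0.200 - (1)·-0.875 - (2)·0.167) / (10) = -0.786
  t = (-4 - (3)·0.200 - (-2)·-0.875 - (-3)·-2.200) / (12) = -1.079

(-0.081, 0.754, -0.786, -1.079)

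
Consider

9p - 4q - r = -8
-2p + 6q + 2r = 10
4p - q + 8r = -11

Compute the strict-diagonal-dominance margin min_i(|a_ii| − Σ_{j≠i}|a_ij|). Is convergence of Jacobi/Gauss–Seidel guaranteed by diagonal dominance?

row 1: |9| − (4+1) = 4
row 2: |6| − (2+2) = 2
row 3: |8| − (4+1) = 3
minimum over rows = 2 → strictly diagonally dominant (convergence guaranteed)

2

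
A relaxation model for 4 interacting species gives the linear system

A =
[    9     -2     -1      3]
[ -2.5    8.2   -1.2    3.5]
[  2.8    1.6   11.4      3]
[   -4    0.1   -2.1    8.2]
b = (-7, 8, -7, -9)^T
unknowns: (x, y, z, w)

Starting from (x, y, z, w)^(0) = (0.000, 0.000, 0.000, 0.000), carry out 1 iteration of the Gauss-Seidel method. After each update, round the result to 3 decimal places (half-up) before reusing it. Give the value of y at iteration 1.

Iteration 1:
  x = (-7 - (-2)·0.000 - (-1)·0.000 - (3)·0.000) / (9) = -0.778
  y = (8 - (-2.5)·-0.778 - (-1.2)·0.000 - (3.5)·0.000) / (8.2) = 0.738
  z = (-7 - (2.8)·-0.778 - (1.6)·0.738 - (3)·0.000) / (11.4) = -0.527
  w = (-9 - (-4)·-0.778 - (0.1)·0.738 - (-2.1)·-0.527) / (8.2) = -1.621

0.738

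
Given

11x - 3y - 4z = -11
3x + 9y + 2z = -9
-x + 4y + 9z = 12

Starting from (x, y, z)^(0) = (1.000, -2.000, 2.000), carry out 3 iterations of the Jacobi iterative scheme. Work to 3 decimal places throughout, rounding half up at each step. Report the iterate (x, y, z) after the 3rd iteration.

Iteration 1:
  x = (-11 - (-3)·-2.000 - (-4)·2.000) / (11) = -0.818
  y = (-9 - (3)·1.000 - (2)·2.000) / (9) = -1.778
  z = (12 - (-1)·1.000 - (4)·-2.000) / (9) = 2.333
Iteration 2:
  x = (-11 - (-3)·-1.778 - (-4)·2.333) / (11) = -0.637
  y = (-9 - (3)·-0.818 - (2)·2.333) / (9) = -1.246
  z = (12 - (-1)·-0.818 - (4)·-1.778) / (9) = 2.033
Iteration 3:
  x = (-11 - (-3)·-1.246 - (-4)·2.033) / (11) = -0.601
  y = (-9 - (3)·-0.637 - (2)·2.033) / (9) = -1.239
  z = (12 - (-1)·-0.637 - (4)·-1.246) / (9) = 1.816

(-0.601, -1.239, 1.816)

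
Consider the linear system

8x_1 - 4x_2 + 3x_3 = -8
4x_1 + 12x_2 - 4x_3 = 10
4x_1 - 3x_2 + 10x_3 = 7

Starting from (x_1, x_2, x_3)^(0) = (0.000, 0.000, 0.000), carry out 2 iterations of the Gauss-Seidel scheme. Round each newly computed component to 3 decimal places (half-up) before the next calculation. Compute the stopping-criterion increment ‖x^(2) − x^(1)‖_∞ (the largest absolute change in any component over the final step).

0.470

Iteration 1:
  x_1 = (-8 - (-4)·0.000 - (3)·0.000) / (8) = -1.000
  x_2 = (10 - (4)·-1.000 - (-4)·0.000) / (12) = 1.167
  x_3 = (7 - (4)·-1.000 - (-3)·1.167) / (10) = 1.450
Iteration 2:
  x_1 = (-8 - (-4)·1.167 - (3)·1.450) / (8) = -0.960
  x_2 = (10 - (4)·-0.960 - (-4)·1.450) / (12) = 1.637
  x_3 = (7 - (4)·-0.960 - (-3)·1.637) / (10) = 1.575
Change: (0.040, 0.470, 0.125) → max |·| = 0.470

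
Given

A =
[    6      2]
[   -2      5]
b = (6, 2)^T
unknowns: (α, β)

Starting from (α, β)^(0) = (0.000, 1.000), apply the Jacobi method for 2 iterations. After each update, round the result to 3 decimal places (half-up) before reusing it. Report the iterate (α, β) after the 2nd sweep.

(0.867, 0.667)

Iteration 1:
  α = (6 - (2)·1.000) / (6) = 0.667
  β = (2 - (-2)·0.000) / (5) = 0.400
Iteration 2:
  α = (6 - (2)·0.400) / (6) = 0.867
  β = (2 - (-2)·0.667) / (5) = 0.667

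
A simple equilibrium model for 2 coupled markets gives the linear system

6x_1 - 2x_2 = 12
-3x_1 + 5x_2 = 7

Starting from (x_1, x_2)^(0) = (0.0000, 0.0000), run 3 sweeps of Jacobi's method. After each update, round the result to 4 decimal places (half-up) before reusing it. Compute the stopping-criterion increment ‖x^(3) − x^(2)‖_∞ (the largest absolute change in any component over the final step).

Iteration 1:
  x_1 = (12 - (-2)·0.0000) / (6) = 2.0000
  x_2 = (7 - (-3)·0.0000) / (5) = 1.4000
Iteration 2:
  x_1 = (12 - (-2)·1.4000) / (6) = 2.4667
  x_2 = (7 - (-3)·2.0000) / (5) = 2.6000
Iteration 3:
  x_1 = (12 - (-2)·2.6000) / (6) = 2.8667
  x_2 = (7 - (-3)·2.4667) / (5) = 2.8800
Change: (0.4000, 0.2800) → max |·| = 0.4000

0.4000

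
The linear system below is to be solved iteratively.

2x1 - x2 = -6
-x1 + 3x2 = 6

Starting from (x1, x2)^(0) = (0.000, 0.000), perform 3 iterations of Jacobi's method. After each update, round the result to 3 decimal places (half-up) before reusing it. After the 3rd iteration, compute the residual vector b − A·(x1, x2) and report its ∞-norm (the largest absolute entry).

0.499

Iteration 1:
  x1 = (-6 - (-1)·0.000) / (2) = -3.000
  x2 = (6 - (-1)·0.000) / (3) = 2.000
Iteration 2:
  x1 = (-6 - (-1)·2.000) / (2) = -2.000
  x2 = (6 - (-1)·-3.000) / (3) = 1.000
Iteration 3:
  x1 = (-6 - (-1)·1.000) / (2) = -2.500
  x2 = (6 - (-1)·-2.000) / (3) = 1.333
Residual b − A·x = (0.333, -0.499); ∞-norm = 0.499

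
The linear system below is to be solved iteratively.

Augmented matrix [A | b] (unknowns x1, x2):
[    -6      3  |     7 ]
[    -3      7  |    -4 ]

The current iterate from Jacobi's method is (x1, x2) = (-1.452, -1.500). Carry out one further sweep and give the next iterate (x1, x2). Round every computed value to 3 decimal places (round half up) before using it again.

(-1.917, -1.194)

One sweep:
  x1 = (7 - (3)·-1.500) / (-6) = -1.917
  x2 = (-4 - (-3)·-1.452) / (7) = -1.194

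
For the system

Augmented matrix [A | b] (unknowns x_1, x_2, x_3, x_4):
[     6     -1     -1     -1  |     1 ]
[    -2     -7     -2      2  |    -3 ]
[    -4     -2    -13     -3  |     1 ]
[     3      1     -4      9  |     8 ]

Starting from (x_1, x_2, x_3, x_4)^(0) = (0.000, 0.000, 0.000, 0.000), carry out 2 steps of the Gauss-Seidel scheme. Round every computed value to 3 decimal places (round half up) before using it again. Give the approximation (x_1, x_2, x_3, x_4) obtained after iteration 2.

Iteration 1:
  x_1 = (1 - (-1)·0.000 - (-1)·0.000 - (-1)·0.000) / (6) = 0.167
  x_2 = (-3 - (-2)·0.167 - (-2)·0.000 - (2)·0.000) / (-7) = 0.381
  x_3 = (1 - (-4)·0.167 - (-2)·0.381 - (-3)·0.000) / (-13) = -0.187
  x_4 = (8 - (3)·0.167 - (1)·0.381 - (-4)·-0.187) / (9) = 0.708
Iteration 2:
  x_1 = (1 - (-1)·0.381 - (-1)·-0.187 - (-1)·0.708) / (6) = 0.317
  x_2 = (-3 - (-2)·0.317 - (-2)·-0.187 - (2)·0.708) / (-7) = 0.594
  x_3 = (1 - (-4)·0.317 - (-2)·0.594 - (-3)·0.708) / (-13) = -0.429
  x_4 = (8 - (3)·0.317 - (1)·0.594 - (-4)·-0.429) / (9) = 0.527

(0.317, 0.594, -0.429, 0.527)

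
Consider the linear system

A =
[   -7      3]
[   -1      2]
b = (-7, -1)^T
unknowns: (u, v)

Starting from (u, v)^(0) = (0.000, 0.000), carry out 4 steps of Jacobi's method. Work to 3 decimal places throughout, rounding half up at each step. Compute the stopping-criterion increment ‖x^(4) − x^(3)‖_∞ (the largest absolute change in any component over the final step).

Iteration 1:
  u = (-7 - (3)·0.000) / (-7) = 1.000
  v = (-1 - (-1)·0.000) / (2) = -0.500
Iteration 2:
  u = (-7 - (3)·-0.500) / (-7) = 0.786
  v = (-1 - (-1)·1.000) / (2) = 0.000
Iteration 3:
  u = (-7 - (3)·0.000) / (-7) = 1.000
  v = (-1 - (-1)·0.786) / (2) = -0.107
Iteration 4:
  u = (-7 - (3)·-0.107) / (-7) = 0.954
  v = (-1 - (-1)·1.000) / (2) = 0.000
Change: (-0.046, 0.107) → max |·| = 0.107

0.107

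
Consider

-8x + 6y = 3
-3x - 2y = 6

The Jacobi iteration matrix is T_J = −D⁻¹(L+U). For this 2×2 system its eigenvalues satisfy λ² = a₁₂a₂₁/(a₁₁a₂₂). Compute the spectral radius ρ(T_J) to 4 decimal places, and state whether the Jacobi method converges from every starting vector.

a₁₂a₂₁/(a₁₁a₂₂) = (6)·(-3) / ((-8)·(-2)) = -1.125000
ρ = √|-1.125000| = √1.125000 = 1.0607
ρ > 1, so Jacobi diverges

1.0607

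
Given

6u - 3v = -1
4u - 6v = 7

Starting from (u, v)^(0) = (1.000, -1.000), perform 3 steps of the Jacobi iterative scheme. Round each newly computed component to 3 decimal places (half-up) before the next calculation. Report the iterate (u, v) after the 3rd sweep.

(-0.972, -1.445)

Iteration 1:
  u = (-1 - (-3)·-1.000) / (6) = -0.667
  v = (7 - (4)·1.000) / (-6) = -0.500
Iteration 2:
  u = (-1 - (-3)·-0.500) / (6) = -0.417
  v = (7 - (4)·-0.667) / (-6) = -1.611
Iteration 3:
  u = (-1 - (-3)·-1.611) / (6) = -0.972
  v = (7 - (4)·-0.417) / (-6) = -1.445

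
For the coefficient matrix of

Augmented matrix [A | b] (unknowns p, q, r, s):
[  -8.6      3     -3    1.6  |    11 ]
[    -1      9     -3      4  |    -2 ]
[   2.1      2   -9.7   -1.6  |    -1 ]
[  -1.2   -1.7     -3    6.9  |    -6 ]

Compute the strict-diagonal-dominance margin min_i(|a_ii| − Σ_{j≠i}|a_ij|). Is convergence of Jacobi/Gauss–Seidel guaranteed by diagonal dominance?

1

row 1: |-8.6| − (3+3+1.6) = 1
row 2: |9| − (1+3+4) = 1
row 3: |-9.7| − (2.1+2+1.6) = 4
row 4: |6.9| − (1.2+1.7+3) = 1
minimum over rows = 1 → strictly diagonally dominant (convergence guaranteed)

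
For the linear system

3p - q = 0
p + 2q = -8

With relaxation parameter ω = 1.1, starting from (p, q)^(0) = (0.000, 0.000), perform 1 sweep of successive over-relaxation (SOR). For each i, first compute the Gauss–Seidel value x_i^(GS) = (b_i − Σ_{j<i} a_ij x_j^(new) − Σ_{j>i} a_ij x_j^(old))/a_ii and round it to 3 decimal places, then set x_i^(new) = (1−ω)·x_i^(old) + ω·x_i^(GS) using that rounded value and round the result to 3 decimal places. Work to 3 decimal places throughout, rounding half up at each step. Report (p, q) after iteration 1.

(0.000, -4.400)

Iteration 1:
  p: GS value = (0 - (-1)·0.000) / (3) = 0.000;  p ← (1−ω)·0.000 + ω·0.000 = 0.000
  q: GS value = (-8 - (1)·0.000) / (2) = -4.000;  q ← (1−ω)·0.000 + ω·-4.000 = -4.400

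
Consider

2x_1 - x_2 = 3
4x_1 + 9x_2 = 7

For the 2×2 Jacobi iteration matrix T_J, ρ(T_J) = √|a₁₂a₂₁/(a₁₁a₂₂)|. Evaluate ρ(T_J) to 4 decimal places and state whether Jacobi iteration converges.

a₁₂a₂₁/(a₁₁a₂₂) = (-1)·(4) / ((2)·(9)) = -0.222222
ρ = √|-0.222222| = √0.222222 = 0.4714
ρ < 1, so Jacobi converges

0.4714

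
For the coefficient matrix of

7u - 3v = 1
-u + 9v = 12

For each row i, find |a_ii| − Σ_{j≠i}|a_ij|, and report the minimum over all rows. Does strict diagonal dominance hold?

row 1: |7| − (3) = 4
row 2: |9| − (1) = 8
minimum over rows = 4 → strictly diagonally dominant (convergence guaranteed)

4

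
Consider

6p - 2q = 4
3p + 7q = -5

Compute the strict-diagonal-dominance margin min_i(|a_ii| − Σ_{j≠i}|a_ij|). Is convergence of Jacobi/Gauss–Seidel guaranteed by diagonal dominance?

row 1: |6| − (2) = 4
row 2: |7| − (3) = 4
minimum over rows = 4 → strictly diagonally dominant (convergence guaranteed)

4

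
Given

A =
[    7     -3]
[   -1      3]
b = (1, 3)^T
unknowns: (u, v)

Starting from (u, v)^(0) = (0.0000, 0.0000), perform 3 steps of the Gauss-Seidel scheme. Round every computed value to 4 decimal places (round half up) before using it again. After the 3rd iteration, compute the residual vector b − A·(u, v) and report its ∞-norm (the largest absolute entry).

0.0641

Iteration 1:
  u = (1 - (-3)·0.0000) / (7) = 0.1429
  v = (3 - (-1)·0.1429) / (3) = 1.0476
Iteration 2:
  u = (1 - (-3)·1.0476) / (7) = 0.5918
  v = (3 - (-1)·0.5918) / (3) = 1.1973
Iteration 3:
  u = (1 - (-3)·1.1973) / (7) = 0.6560
  v = (3 - (-1)·0.6560) / (3) = 1.2187
Residual b − A·x = (0.0641, -0.0001); ∞-norm = 0.0641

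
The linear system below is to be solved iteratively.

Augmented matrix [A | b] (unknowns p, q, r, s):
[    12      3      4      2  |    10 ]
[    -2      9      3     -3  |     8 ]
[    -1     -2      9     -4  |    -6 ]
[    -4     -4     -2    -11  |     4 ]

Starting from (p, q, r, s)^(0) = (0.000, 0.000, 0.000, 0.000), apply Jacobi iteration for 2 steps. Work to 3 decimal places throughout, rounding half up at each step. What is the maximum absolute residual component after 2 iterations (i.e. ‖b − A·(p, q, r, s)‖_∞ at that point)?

Iteration 1:
  p = (10 - (3)·0.000 - (4)·0.000 - (2)·0.000) / (12) = 0.833
  q = (8 - (-2)·0.000 - (3)·0.000 - (-3)·0.000) / (9) = 0.889
  r = (-6 - (-1)·0.000 - (-2)·0.000 - (-4)·0.000) / (9) = -0.667
  s = (4 - (-4)·0.000 - (-4)·0.000 - (-2)·0.000) / (-11) = -0.364
Iteration 2:
  p = (10 - (3)·0.889 - (4)·-0.667 - (2)·-0.364) / (12) = 0.894
  q = (8 - (-2)·0.833 - (3)·-0.667 - (-3)·-0.364) / (9) = 1.175
  r = (-6 - (-1)·0.833 - (-2)·0.889 - (-4)·-0.364) / (9) = -0.538
  s = (4 - (-4)·0.833 - (-4)·0.889 - (-2)·-0.667) / (-11) = -0.869
Residual b − A·x = (-0.363, -1.780, -1.390, 1.641); ∞-norm = 1.780

1.780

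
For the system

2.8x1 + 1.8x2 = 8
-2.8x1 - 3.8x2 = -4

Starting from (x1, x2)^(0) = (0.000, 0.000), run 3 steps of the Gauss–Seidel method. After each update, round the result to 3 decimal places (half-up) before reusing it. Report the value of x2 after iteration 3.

-1.787

Iteration 1:
  x1 = (8 - (1.8)·0.000) / (2.8) = 2.857
  x2 = (-4 - (-2.8)·2.857) / (-3.8) = -1.053
Iteration 2:
  x1 = (8 - (1.8)·-1.053) / (2.8) = 3.534
  x2 = (-4 - (-2.8)·3.534) / (-3.8) = -1.551
Iteration 3:
  x1 = (8 - (1.8)·-1.551) / (2.8) = 3.854
  x2 = (-4 - (-2.8)·3.854) / (-3.8) = -1.787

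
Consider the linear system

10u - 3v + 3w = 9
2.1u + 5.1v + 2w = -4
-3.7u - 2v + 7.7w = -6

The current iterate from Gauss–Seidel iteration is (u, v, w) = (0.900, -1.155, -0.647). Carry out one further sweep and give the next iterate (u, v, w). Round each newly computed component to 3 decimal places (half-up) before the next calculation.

One sweep:
  u = (9 - (-3)·-1.155 - (3)·-0.647) / (10) = 0.748
  v = (-4 - (2.1)·0.748 - (2)·-0.647) / (5.1) = -0.839
  w = (-6 - (-3.7)·0.748 - (-2)·-0.839) / (7.7) = -0.638

(0.748, -0.839, -0.638)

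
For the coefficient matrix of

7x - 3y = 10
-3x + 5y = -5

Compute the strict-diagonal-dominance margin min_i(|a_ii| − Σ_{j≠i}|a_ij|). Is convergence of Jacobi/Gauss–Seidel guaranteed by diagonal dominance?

2

row 1: |7| − (3) = 4
row 2: |5| − (3) = 2
minimum over rows = 2 → strictly diagonally dominant (convergence guaranteed)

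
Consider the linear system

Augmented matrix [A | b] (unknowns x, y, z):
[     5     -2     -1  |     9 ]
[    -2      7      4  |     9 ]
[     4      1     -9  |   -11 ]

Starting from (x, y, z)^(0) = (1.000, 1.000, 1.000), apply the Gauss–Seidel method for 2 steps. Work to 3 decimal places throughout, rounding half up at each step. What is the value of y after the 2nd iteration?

Iteration 1:
  x = (9 - (-2)·1.000 - (-1)·1.000) / (5) = 2.400
  y = (9 - (-2)·2.400 - (4)·1.000) / (7) = 1.400
  z = (-11 - (4)·2.400 - (1)·1.400) / (-9) = 2.444
Iteration 2:
  x = (9 - (-2)·1.400 - (-1)·2.444) / (5) = 2.849
  y = (9 - (-2)·2.849 - (4)·2.444) / (7) = 0.703
  z = (-11 - (4)·2.849 - (1)·0.703) / (-9) = 2.567

0.703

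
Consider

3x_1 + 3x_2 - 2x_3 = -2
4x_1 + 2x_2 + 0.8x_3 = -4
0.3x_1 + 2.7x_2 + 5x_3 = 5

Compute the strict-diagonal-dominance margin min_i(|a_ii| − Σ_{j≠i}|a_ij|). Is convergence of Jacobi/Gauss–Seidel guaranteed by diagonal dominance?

-2.8

row 1: |3| − (3+2) = -2
row 2: |2| − (4+0.8) = -2.8
row 3: |5| − (0.3+2.7) = 2
minimum over rows = -2.8 → not strictly diagonally dominant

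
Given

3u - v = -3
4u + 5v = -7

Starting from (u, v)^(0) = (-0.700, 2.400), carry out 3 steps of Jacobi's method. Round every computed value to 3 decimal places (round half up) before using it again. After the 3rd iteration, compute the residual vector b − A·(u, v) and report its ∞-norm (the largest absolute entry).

Iteration 1:
  u = (-3 - (-1)·2.400) / (3) = -0.200
  v = (-7 - (4)·-0.700) / (5) = -0.840
Iteration 2:
  u = (-3 - (-1)·-0.840) / (3) = -1.280
  v = (-7 - (4)·-0.200) / (5) = -1.240
Iteration 3:
  u = (-3 - (-1)·-1.240) / (3) = -1.413
  v = (-7 - (4)·-1.280) / (5) = -0.376
Residual b − A·x = (0.863, 0.532); ∞-norm = 0.863

0.863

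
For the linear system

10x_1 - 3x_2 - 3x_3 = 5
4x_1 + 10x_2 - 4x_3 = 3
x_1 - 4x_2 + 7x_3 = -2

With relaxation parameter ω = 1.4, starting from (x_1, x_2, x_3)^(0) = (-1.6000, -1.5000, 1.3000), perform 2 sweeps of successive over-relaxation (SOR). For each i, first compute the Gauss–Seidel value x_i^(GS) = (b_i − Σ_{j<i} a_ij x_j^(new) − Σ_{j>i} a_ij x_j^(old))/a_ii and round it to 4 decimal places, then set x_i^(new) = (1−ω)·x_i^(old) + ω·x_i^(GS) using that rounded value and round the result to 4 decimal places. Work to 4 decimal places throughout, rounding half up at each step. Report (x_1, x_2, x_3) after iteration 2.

Iteration 1:
  x_1: GS value = (5 - (-3)·-1.5000 - (-3)·1.3000) / (10) = 0.4400;  x_1 ← (1−ω)·-1.6000 + ω·0.4400 = 1.2560
  x_2: GS value = (3 - (4)·1.2560 - (-4)·1.3000) / (10) = 0.3176;  x_2 ← (1−ω)·-1.5000 + ω·0.3176 = 1.0446
  x_3: GS value = (-2 - (1)·1.2560 - (-4)·1.0446) / (7) = 0.1318;  x_3 ← (1−ω)·1.3000 + ω·0.1318 = -0.3355
Iteration 2:
  x_1: GS value = (5 - (-3)·1.0446 - (-3)·-0.3355) / (10) = 0.7127;  x_1 ← (1−ω)·1.2560 + ω·0.7127 = 0.4954
  x_2: GS value = (3 - (4)·0.4954 - (-4)·-0.3355) / (10) = -0.0324;  x_2 ← (1−ω)·1.0446 + ω·-0.0324 = -0.4632
  x_3: GS value = (-2 - (1)·0.4954 - (-4)·-0.4632) / (7) = -0.6212;  x_3 ← (1−ω)·-0.3355 + ω·-0.6212 = -0.7355

(0.4954, -0.4632, -0.7355)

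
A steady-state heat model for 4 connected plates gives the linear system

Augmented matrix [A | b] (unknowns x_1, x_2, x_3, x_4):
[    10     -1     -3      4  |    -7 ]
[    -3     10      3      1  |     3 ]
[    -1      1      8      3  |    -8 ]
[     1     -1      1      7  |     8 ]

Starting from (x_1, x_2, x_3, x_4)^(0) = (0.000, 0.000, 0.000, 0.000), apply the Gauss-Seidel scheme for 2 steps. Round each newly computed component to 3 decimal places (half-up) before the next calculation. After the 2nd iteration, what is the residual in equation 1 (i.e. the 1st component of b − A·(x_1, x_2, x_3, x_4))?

-2.789

Iteration 1:
  x_1 = (-7 - (-1)·0.000 - (-3)·0.000 - (4)·0.000) / (10) = -0.700
  x_2 = (3 - (-3)·-0.700 - (3)·0.000 - (1)·0.000) / (10) = 0.090
  x_3 = (-8 - (-1)·-0.700 - (1)·0.090 - (3)·0.000) / (8) = -1.099
  x_4 = (8 - (1)·-0.700 - (-1)·0.090 - (1)·-1.099) / (7) = 1.413
Iteration 2:
  x_1 = (-7 - (-1)·0.090 - (-3)·-1.099 - (4)·1.413) / (10) = -1.586
  x_2 = (3 - (-3)·-1.586 - (3)·-1.099 - (1)·1.413) / (10) = 0.013
  x_3 = (-8 - (-1)·-1.586 - (1)·0.013 - (3)·1.413) / (8) = -1.730
  x_4 = (8 - (1)·-1.586 - (-1)·0.013 - (1)·-1.730) / (7) = 1.618
Residual b − A·x = (-2.789, 1.684, -0.613, 0.003)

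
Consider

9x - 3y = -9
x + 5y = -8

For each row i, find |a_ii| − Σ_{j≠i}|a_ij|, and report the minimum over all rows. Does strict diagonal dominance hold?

row 1: |9| − (3) = 6
row 2: |5| − (1) = 4
minimum over rows = 4 → strictly diagonally dominant (convergence guaranteed)

4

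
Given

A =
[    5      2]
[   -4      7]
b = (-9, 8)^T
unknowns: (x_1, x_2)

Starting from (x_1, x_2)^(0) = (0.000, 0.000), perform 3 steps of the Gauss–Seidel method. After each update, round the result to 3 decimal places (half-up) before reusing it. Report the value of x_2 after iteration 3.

Iteration 1:
  x_1 = (-9 - (2)·0.000) / (5) = -1.800
  x_2 = (8 - (-4)·-1.800) / (7) = 0.114
Iteration 2:
  x_1 = (-9 - (2)·0.114) / (5) = -1.846
  x_2 = (8 - (-4)·-1.846) / (7) = 0.088
Iteration 3:
  x_1 = (-9 - (2)·0.088) / (5) = -1.835
  x_2 = (8 - (-4)·-1.835) / (7) = 0.094

0.094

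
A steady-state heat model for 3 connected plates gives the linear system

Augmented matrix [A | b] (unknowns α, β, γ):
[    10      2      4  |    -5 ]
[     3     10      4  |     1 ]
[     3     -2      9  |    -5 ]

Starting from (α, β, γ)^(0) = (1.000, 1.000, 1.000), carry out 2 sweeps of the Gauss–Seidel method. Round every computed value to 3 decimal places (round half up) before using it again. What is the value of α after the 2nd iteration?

Iteration 1:
  α = (-5 - (2)·1.000 - (4)·1.000) / (10) = -1.100
  β = (1 - (3)·-1.100 - (4)·1.000) / (10) = 0.030
  γ = (-5 - (3)·-1.100 - (-2)·0.030) / (9) = -0.182
Iteration 2:
  α = (-5 - (2)·0.030 - (4)·-0.182) / (10) = -0.433
  β = (1 - (3)·-0.433 - (4)·-0.182) / (10) = 0.303
  γ = (-5 - (3)·-0.433 - (-2)·0.303) / (9) = -0.344

-0.433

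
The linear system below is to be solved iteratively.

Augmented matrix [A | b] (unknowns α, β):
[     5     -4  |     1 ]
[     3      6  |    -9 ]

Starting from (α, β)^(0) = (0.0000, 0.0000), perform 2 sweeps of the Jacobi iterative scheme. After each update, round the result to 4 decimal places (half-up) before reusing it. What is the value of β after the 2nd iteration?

Iteration 1:
  α = (1 - (-4)·0.0000) / (5) = 0.2000
  β = (-9 - (3)·0.0000) / (6) = -1.5000
Iteration 2:
  α = (1 - (-4)·-1.5000) / (5) = -1.0000
  β = (-9 - (3)·0.2000) / (6) = -1.6000

-1.6000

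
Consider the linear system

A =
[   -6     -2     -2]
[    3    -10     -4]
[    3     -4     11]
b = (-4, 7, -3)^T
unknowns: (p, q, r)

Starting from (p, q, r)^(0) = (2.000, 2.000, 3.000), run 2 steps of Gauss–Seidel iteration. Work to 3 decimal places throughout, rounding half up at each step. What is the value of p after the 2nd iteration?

Iteration 1:
  p = (-4 - (-2)·2.000 - (-2)·3.000) / (-6) = -1.000
  q = (7 - (3)·-1.000 - (-4)·3.000) / (-10) = -2.200
  r = (-3 - (3)·-1.000 - (-4)·-2.200) / (11) = -0.800
Iteration 2:
  p = (-4 - (-2)·-2.200 - (-2)·-0.800) / (-6) = 1.667
  q = (7 - (3)·1.667 - (-4)·-0.800) / (-10) = 0.120
  r = (-3 - (3)·1.667 - (-4)·0.120) / (11) = -0.684

1.667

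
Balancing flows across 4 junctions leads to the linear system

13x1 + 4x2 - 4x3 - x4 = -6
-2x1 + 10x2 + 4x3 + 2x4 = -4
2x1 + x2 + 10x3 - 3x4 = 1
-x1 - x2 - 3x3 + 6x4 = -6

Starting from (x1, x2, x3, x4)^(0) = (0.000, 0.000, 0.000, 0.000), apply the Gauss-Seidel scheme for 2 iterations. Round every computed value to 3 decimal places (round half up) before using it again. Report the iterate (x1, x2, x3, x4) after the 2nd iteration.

Iteration 1:
  x1 = (-6 - (4)·0.000 - (-4)·0.000 - (-1)·0.000) / (13) = -0.462
  x2 = (-4 - (-2)·-0.462 - (4)·0.000 - (2)·0.000) / (10) = -0.492
  x3 = (1 - (2)·-0.462 - (1)·-0.492 - (-3)·0.000) / (10) = 0.242
  x4 = (-6 - (-1)·-0.462 - (-1)·-0.492 - (-3)·0.242) / (6) = -1.038
Iteration 2:
  x1 = (-6 - (4)·-0.492 - (-4)·0.242 - (-1)·-1.038) / (13) = -0.316
  x2 = (-4 - (-2)·-0.316 - (4)·0.242 - (2)·-1.038) / (10) = -0.352
  x3 = (1 - (2)·-0.316 - (1)·-0.352 - (-3)·-1.038) / (10) = -0.113
  x4 = (-6 - (-1)·-0.316 - (-1)·-0.352 - (-3)·-0.113) / (6) = -1.168

(-0.316, -0.352, -0.113, -1.168)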